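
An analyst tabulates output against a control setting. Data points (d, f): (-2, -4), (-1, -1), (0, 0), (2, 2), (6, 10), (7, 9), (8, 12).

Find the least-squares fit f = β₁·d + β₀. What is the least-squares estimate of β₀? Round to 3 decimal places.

With design matrix X, XᵀX = [[158, 20]; [20, 7]] and Xᵀf = [232, 28]ᵀ.
det = 158·7 − 20² = 706.
β₁ = (232·7 − 20·28)/706 = 532/353; β₀ = (158·28 − 20·232)/706 = -108/353.

β₀ = -0.306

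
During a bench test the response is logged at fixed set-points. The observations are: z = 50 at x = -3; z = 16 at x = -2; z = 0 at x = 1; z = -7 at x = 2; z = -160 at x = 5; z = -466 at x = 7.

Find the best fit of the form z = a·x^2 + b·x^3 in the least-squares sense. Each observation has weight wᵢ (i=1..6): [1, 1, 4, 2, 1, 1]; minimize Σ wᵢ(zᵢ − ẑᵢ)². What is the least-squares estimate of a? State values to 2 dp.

The normal equations are: 3159·a + 19725·b = -26376;  19725·a + 134199·b = -181428.
Determinant 3159·134199 − 19725² = 34859016.
a = ((-26376)·134199 − 19725·(-181428))/34859016 = 1084291/968306; b = (3159·(-181428) − 19725·(-26376))/34859016 = -1468457/968306.

a = 1.12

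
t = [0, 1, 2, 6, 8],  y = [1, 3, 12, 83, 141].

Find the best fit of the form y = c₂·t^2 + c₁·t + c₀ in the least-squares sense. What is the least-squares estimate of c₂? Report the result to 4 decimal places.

c₂ = 1.9660

From the data, Σt^2·t^2 = 5409, Σt^2·t = 737, Σt^2 = 105, Σt·t = 105, Σt = 17, Σ1 = 5.
Moment sums: Σt^2·y = 12063, Σt·y = 1653, Σy = 240.
Normal equations: [[5409, 737, 105]; [737, 105, 17]; [105, 17, 5]]·[c₂, c₁, c₀]ᵀ = [12063, 1653, 240]ᵀ.
Solving the 3×3 system (Gaussian elimination) gives c₂ = 8391/4268, c₁ = 4065/2134, c₀ = 1011/4268.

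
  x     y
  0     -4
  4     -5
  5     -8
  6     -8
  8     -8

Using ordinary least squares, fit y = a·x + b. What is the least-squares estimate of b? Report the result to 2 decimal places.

b = -3.96

MᵀM·[a, b]ᵀ = Mᵀy reads: 141·a + 23·b = -172;  23·a + 5·b = -33.
(Σx·x = 141, Σx = 23, Σ1 = 5, Σx·y = -172, Σy = -33.)
Determinant 141·5 − 23² = 176.
a = ((-172)·5 − 23·(-33))/176 = -101/176; b = (141·(-33) − 23·(-172))/176 = -697/176.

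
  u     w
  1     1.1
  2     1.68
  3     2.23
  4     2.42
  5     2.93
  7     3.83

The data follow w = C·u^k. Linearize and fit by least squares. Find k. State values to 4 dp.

k = 0.6234

Linearized form: ln w = k·ln u + ln C. From the 6 transformed points,
Over the data: Σln u = 6.7334, Σ(ln u)² = 9.9861, Σln w = 4.7177, Σln u·ln w = 6.8091.
Normal system: [[9.9861, 6.7334]; [6.7334, 6]]·[k, ln C]ᵀ = [6.8091, 4.7177]ᵀ.
Δ = 9.9861·6 − (6.7334)² = 14.5777; k = (6.8091·6 − 6.7334·4.7177)/14.5777 = 0.62343, ln C = (9.9861·4.7177 − 6.7334·6.8091)/14.5777 = 0.08666.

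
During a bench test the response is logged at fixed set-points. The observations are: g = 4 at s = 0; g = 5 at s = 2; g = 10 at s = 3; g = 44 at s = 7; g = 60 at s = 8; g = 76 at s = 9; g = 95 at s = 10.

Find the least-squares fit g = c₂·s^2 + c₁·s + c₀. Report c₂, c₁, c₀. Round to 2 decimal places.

c₂ = 1.07, c₁ = -1.64, c₀ = 4.26

The normal system AᵀA·[c₂, c₁, c₀]ᵀ = Aᵀg is [[23155, 2619, 307]; [2619, 307, 39]; [307, 39, 7]]·[c₂, c₁, c₀]ᵀ = [21762, 2462, 294]ᵀ.
Row-reducing yields c₂ = 6843/6403, c₁ = -10492/6403, c₀ = 27267/6403.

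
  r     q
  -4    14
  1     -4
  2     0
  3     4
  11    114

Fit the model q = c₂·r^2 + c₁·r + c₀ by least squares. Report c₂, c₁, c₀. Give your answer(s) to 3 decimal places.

Entries of MᵀM: Σr^2·r^2 = 14995, Σr^2·r = 1303, Σr^2 = 151, Σr·r = 151, Σr = 13, Σ1 = 5.
And Σr^2·q = 14050, Σr·q = 1206, Σq = 128.
So MᵀM·[c₂, c₁, c₀]ᵀ = Mᵀq: [[14995, 1303, 151]; [1303, 151, 13]; [151, 13, 5]]·[c₂, c₁, c₀]ᵀ = [14050, 1206, 128]ᵀ.
Inverting the 3×3 Gram matrix, [c₂, c₁, c₀]ᵀ = [498313/492663, -200263/492663, -638732/164221]ᵀ.

c₂ = 1.011, c₁ = -0.406, c₀ = -3.889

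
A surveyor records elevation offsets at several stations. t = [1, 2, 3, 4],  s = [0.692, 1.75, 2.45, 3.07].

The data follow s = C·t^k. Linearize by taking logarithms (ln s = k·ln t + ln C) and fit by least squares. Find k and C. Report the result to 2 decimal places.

k = 1.08, C = 0.74

Let Y = ln s. Fitting Y = k·ln t + ln C by least squares:
XᵀX = [[3.6092, 3.1781]; [3.1781, 4]], rhs = [2.9273, 2.2092]ᵀ  (here Σln t = 3.1781, Σ(ln t)² = 3.6092, Σln s = 2.2092, Σln t·ln s = 2.9273).
Δ = 3.6092·4 − (3.1781)² = 4.3368; k = (2.9273·4 − 3.1781·2.2092)/4.3368 = 1.08104, ln C = (3.6092·2.2092 − 3.1781·2.9273)/4.3368 = -0.30660, so C = exp(-0.30660) = 0.73594.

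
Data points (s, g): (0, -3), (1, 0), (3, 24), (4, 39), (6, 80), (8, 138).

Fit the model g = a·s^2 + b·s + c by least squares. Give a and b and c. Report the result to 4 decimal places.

From the data, Σs^2·s^2 = 5730, Σs^2·s = 820, Σs^2 = 126, Σs·s = 126, Σs = 22, Σ1 = 6.
Right-hand side: Σs^2·g = 12552, Σs·g = 1812, Σg = 278.
Inverting the 3×3 Gram matrix, [a, b, c]ᵀ = [15445/8733, 10243/2911, -32389/8733]ᵀ.

a = 1.7686, b = 3.5187, c = -3.7088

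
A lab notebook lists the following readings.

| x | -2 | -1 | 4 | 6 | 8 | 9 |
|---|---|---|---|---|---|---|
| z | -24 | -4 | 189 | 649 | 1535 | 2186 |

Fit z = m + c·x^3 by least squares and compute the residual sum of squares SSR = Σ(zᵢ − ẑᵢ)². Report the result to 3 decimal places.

The normal equations are: 6·m + 1512·c = 4531;  1512·m + 844402·c = 2531990.
(Σ1 = 6, Σx^3 = 1512, Σx^3·x^3 = 844402, Σz = 4531, Σx^3·z = 2531990.)
Eliminating c: 844402·(row 1) − 1512·(row 2) gives 2780268·m = 844402·4531 − 1512·2531990 = -2383418, so m = -1191709/1390134.
Then c = (2531990 − 1512·(-1191709/1390134))/844402 = 695089/231689.
Residuals: 1192765/1390134, -198293/1390134, -2987141/1390134, 2553331/1390134, -266009/1390134, -294653/1390134; SSR = 12273709/1390134.

SSR = 8.829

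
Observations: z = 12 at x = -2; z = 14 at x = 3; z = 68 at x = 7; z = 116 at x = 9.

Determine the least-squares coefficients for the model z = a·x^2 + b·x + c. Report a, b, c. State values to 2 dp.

a = 1.53, b = -1.30, c = 3.47

Entries of AᵀA: Σx^2·x^2 = 9059, Σx^2·x = 1091, Σx^2 = 143, Σx·x = 143, Σx = 17, Σ1 = 4.
For Aᵀz: Σx^2·z = 12902, Σx·z = 1538, Σz = 210.
Normal equations: [[9059, 1091, 143]; [1091, 143, 17]; [143, 17, 4]]·[a, b, c]ᵀ = [12902, 1538, 210]ᵀ.
Row-reducing yields a = 7747/5078, b = -6585/5078, c = 8813/2539.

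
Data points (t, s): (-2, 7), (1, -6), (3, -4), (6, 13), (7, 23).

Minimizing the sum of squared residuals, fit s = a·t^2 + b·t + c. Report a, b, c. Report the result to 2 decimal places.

a = 1.00, b = -3.24, c = -3.55

Setting ∂/∂a … = 0 gives: 3795·a + 579·b + 99·c = 1581;  579·a + 99·b + 15·c = 207;  99·a + 15·b + 5·c = 33.
(Σt^2·t^2 = 3795, Σt^2·t = 579, Σt^2 = 99, Σt·t = 99, Σt = 15, Σ1 = 5, Σt^2·s = 1581, Σt·s = 207, Σs = 33.)
Row-reducing yields a = 2727/2716, b = -8809/2716, c = -4821/1358.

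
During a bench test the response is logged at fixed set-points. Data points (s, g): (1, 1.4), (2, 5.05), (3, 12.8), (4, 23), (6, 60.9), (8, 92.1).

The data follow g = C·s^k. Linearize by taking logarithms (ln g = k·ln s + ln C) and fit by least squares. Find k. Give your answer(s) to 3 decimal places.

k = 2.068

Let Y = ln g. Fitting Y = k·ln s + ln C by least squares:
Σln s = 7.0493, Σ(ln s)² = 11.1437, Σln g = 16.2729, Σln s·ln g = 25.0379.
Equations: 11.1437·k + 7.0493·ln C = 25.0379;  7.0493·k + 6·ln C = 16.2729.
Slope k = (n·Σln s·ln g − Σln s·Σln g)/(n·Σ(ln s)² − (Σln s)²) = (6·25.0379 − 7.0493·16.2729)/17.1702 = 2.06843; ln C = (Σln g − k·Σln s)/n = 0.28200.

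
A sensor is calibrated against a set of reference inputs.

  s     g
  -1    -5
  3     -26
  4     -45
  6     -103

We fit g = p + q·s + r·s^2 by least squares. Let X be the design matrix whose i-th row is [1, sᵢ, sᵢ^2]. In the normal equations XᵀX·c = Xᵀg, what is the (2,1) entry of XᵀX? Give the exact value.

Row 2 ↔ basis s, column 1 ↔ basis 1, so (XᵀX)_{2,1} = Σᵢ s = (-1)·(1) + (3)·(1) + (4)·(1) + (6)·(1) = 12.

12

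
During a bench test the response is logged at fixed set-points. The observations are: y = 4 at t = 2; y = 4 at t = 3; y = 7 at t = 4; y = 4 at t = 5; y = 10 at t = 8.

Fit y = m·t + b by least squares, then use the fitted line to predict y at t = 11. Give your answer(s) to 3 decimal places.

The normal system XᵀX·[m, b]ᵀ = Xᵀy is [[118, 22]; [22, 5]]·[m, b]ᵀ = [148, 29]ᵀ.
Eliminating b: 5·(row 1) − 22·(row 2) gives 106·m = 5·148 − 22·29 = 102, so m = 51/53.
Then b = (29 − 22·(51/53))/5 = 83/53.
At t = 11: ŷ = (51/53)·(11) + (83/53)·(1) = 644/53.

ŷ = 12.151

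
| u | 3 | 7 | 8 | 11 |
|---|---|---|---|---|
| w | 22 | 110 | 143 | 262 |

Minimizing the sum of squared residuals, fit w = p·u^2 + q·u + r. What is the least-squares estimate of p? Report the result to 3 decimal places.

p = 1.970

Normal-equation sums: Σu^2·u^2 = 21219, Σu^2·u = 2213, Σu^2 = 243, Σu·u = 243, Σu = 29, Σ1 = 4.
And Σu^2·w = 46442, Σu·w = 4862, Σw = 537.
Normal equations: [[21219, 2213, 243]; [2213, 243, 29]; [243, 29, 4]]·[p, q, r]ᵀ = [46442, 4862, 537]ᵀ.
Inverting the 3×3 Gram matrix, [p, q, r]ᵀ = [1929/979, 2380/979, -3011/979]ᵀ.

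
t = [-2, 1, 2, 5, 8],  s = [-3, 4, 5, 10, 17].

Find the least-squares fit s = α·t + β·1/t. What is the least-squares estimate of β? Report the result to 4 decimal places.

β = 1.2417

Entries of AᵀA: Σt·t = 98, Σt·1/t = 5, Σ1/t·1/t = 2489/1600.
And Σt·s = 206, Σ1/t·s = 97/8.
Determinant 98·(2489/1600) − 5² = 101961/800.
α = (206·(2489/1600) − 5·(97/8))/(101961/800) = 69289/33987; β = (98·(97/8) − 5·206)/(101961/800) = 42200/33987.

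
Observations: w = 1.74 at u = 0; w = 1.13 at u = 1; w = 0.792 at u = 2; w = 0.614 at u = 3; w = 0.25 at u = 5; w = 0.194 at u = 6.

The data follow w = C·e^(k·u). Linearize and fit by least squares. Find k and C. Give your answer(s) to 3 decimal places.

k = -0.368, C = 1.701

Linearized form: ln w = k·u + ln C. From the 6 transformed points,
Sums: Σu = 17.0000, Σ(u)² = 75.0000, Σln w = -3.0710, Σu·ln w = -18.5783.
Normal system: [[75.0000, 17.0000]; [17.0000, 6]]·[k, ln C]ᵀ = [-18.5783, -3.0710]ᵀ.
Δ = 75.0000·6 − (17.0000)² = 161.0000; k = (-18.5783·6 − 17.0000·-3.0710)/161.0000 = -0.36809, ln C = (75.0000·-3.0710 − 17.0000·-18.5783)/161.0000 = 0.53107, so C = exp(0.53107) = 1.70076.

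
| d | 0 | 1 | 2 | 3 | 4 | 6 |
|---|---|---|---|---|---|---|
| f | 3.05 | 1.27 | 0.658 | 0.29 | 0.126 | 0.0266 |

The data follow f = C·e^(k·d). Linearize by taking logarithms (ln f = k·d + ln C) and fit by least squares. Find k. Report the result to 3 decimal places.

k = -0.787

With ln fᵢ as the transformed response and dᵢ as the regressor:
Sums: Σd = 16.0000, Σ(d)² = 66.0000, Σln f = -6.0006, Σd·ln f = -34.3587.
Normal system: [[66.0000, 16.0000]; [16.0000, 6]]·[k, ln C]ᵀ = [-34.3587, -6.0006]ᵀ.
Solving (det = 140.0000): k = -0.78673, ln C = 1.09786.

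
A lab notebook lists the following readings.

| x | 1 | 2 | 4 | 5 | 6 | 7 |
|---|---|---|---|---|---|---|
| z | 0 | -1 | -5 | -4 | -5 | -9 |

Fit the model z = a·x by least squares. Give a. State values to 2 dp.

Entries of MᵀM: Σx·x = 131.
And Σx·z = -135.
a = (-135)/131 = -1.03053.

a = -1.03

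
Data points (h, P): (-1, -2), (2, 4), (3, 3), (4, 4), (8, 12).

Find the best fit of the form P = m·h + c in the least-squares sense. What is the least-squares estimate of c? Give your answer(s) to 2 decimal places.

Compute the Gram sums: Σh·h = 94, Σh = 16, Σ1 = 5.
For XᵀP: Σh·P = 131, ΣP = 21.
So XᵀX·[m, c]ᵀ = XᵀP: [[94, 16]; [16, 5]]·[m, c]ᵀ = [131, 21]ᵀ.
Determinant 94·5 − 16² = 214.
m = (131·5 − 16·21)/214 = 319/214; c = (94·21 − 16·131)/214 = -61/107.

c = -0.57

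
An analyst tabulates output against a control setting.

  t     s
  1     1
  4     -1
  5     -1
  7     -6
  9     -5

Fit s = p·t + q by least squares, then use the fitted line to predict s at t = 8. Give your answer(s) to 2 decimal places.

From the data, Σt·t = 172, Σt = 26, Σ1 = 5.
And Σt·s = -95, Σs = -12.
Normal equations: [[172, 26]; [26, 5]]·[p, q]ᵀ = [-95, -12]ᵀ.
det = 172·5 − 26² = 184.
p = ((-95)·5 − 26·(-12))/184 = -163/184; q = (172·(-12) − 26·(-95))/184 = 203/92.
At t = 8: ŝ = (-163/184)·(8) + (203/92)·(1) = -449/92.

ŝ = -4.88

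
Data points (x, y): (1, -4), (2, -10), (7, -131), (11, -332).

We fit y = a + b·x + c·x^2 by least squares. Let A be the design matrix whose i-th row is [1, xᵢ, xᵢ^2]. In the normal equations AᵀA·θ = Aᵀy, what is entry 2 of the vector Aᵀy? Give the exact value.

-4593

Entry 2 ↔ basis x, so (Aᵀy)_{2} = Σᵢ (x)·yᵢ = (1)·(-4) + (2)·(-10) + (7)·(-131) + (11)·(-332) = -4593.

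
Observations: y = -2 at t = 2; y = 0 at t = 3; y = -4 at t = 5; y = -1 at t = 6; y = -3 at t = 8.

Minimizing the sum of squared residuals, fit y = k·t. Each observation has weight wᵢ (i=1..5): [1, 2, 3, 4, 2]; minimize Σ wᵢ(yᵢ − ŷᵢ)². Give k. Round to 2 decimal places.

k = -0.37

With design matrix M, MᵀWM = [[369]] and MᵀWy = [-136]ᵀ.
k = (-136)/369 = -0.368564.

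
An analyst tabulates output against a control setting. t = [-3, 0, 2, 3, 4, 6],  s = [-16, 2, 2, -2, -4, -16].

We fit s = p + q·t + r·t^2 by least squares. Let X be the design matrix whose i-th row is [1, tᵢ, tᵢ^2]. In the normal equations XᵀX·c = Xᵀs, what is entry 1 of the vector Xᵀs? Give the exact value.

Entry 1 ↔ basis 1, so (Xᵀs)_{1} = Σᵢ sᵢ = (1)·(-16) + (1)·(2) + (1)·(2) + (1)·(-2) + (1)·(-4) + (1)·(-16) = -34.

-34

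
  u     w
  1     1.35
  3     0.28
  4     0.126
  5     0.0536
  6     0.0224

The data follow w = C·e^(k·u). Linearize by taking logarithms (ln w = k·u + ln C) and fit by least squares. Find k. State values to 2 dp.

With ln wᵢ as the transformed response and uᵢ as the regressor:
Σu = 19.0000, Σ(u)² = 87.0000, Σln w = -9.7692, Σu·ln w = -49.2279.
Equations: 87.0000·k + 19.0000·ln C = -49.2279;  19.0000·k + 5·ln C = -9.7692.
Δ = 87.0000·5 − (19.0000)² = 74.0000; k = (-49.2279·5 − 19.0000·-9.7692)/74.0000 = -0.81789, ln C = (87.0000·-9.7692 − 19.0000·-49.2279)/74.0000 = 1.15414.

k = -0.82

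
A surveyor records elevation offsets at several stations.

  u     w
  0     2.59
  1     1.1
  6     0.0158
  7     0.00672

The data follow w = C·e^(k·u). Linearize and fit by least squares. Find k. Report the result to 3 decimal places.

With ln wᵢ as the transformed response and uᵢ as the regressor:
Σu = 14.0000, Σ(u)² = 86.0000, Σln w = -8.1034, Σu·ln w = -59.8098.
Normal system: [[86.0000, 14.0000]; [14.0000, 4]]·[k, ln C]ᵀ = [-59.8098, -8.1034]ᵀ.
Solving (det = 148.0000): k = -0.84994, ln C = 0.94893.

k = -0.850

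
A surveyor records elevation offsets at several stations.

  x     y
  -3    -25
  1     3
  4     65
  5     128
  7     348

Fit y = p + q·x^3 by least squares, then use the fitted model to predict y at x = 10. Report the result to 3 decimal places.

Entries of MᵀM: Σ1 = 5, Σx^3 = 506, Σx^3·x^3 = 138100.
Moment sums: Σy = 519, Σx^3·y = 140202.
Eliminating q: 138100·(row 1) − 506·(row 2) gives 434464·p = 138100·519 − 506·140202 = 731688, so p = 91461/54308.
Then q = (140202 − 506·(91461/54308))/138100 = 109599/108616.
At x = 10: ŷ = (91461/54308)·(1) + (109599/108616)·(1000) = 54890961/54308.

ŷ = 1010.734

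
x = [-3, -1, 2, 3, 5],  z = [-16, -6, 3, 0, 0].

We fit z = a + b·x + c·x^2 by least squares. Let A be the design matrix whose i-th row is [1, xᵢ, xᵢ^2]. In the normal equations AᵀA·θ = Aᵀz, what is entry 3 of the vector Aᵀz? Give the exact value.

Entry 3 ↔ basis x^2, so (Aᵀz)_{3} = Σᵢ (x^2)·zᵢ = (9)·(-16) + (1)·(-6) + (4)·(3) + (9)·(0) + (25)·(0) = -138.

-138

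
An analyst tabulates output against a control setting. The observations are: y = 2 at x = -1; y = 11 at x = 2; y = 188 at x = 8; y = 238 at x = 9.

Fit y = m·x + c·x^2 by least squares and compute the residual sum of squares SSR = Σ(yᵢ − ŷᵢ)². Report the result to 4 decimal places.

SSR = 1.4410

Compute the Gram sums: Σx·x = 150, Σx·x^2 = 1248, Σx^2·x^2 = 10674.
And Σx·y = 3666, Σx^2·y = 31356.
Normal equations: [[150, 1248]; [1248, 10674]]·[m, c]ᵀ = [3666, 31356]ᵀ.
Eliminating c: 10674·(row 1) − 1248·(row 2) gives 43596·m = 10674·3666 − 1248·31356 = -1404, so m = -39/1211.
Then c = (31356 − 1248·(-39/1211))/10674 = 3562/1211.
Residuals: -1179/1211, -849/1211, 12/1211, 47/1211; SSR = 1745/1211.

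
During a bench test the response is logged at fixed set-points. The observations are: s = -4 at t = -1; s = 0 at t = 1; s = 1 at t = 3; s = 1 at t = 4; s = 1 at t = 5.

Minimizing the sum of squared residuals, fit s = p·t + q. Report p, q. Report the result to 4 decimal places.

The normal system MᵀM·[p, q]ᵀ = Mᵀs is [[52, 12]; [12, 5]]·[p, q]ᵀ = [16, -1]ᵀ.
Δ = 52·5 − 12² = 116.
p = (16·5 − 12·(-1))/116 = 23/29; q = (52·(-1) − 12·16)/116 = -61/29.

p = 0.7931, q = -2.1034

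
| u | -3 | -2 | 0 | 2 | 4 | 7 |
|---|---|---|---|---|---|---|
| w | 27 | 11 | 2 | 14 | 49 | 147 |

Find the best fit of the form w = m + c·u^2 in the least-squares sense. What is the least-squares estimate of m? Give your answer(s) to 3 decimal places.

The normal equations are: 6·m + 82·c = 250;  82·m + 2770·c = 8330.
(Σ1 = 6, Σu^2 = 82, Σu^2·u^2 = 2770, Σw = 250, Σu^2·w = 8330.)
Determinant 6·2770 − 82² = 9896.
m = (250·2770 − 82·8330)/9896 = 1180/1237; c = (6·8330 − 82·250)/9896 = 3685/1237.

m = 0.954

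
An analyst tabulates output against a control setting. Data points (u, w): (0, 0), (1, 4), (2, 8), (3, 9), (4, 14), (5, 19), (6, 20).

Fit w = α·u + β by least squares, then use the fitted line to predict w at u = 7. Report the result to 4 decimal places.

The normal equations are: 91·α + 21·β = 318;  21·α + 7·β = 74.
(Σu·u = 91, Σu = 21, Σ1 = 7, Σu·w = 318, Σw = 74.)
Eliminating β: 7·(row 1) − 21·(row 2) gives 196·α = 7·318 − 21·74 = 672, so α = 24/7.
Then β = (74 − 21·(24/7))/7 = 2/7.
At u = 7: ŵ = (24/7)·(7) + (2/7)·(1) = 170/7.

ŵ = 24.2857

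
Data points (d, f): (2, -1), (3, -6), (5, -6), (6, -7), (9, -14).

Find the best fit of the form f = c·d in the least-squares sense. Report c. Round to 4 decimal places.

c = -1.4065

From the data, Σd·d = 155.
Moment sums: Σd·f = -218.
Hence c = -218 / 155 ≈ -1.40645.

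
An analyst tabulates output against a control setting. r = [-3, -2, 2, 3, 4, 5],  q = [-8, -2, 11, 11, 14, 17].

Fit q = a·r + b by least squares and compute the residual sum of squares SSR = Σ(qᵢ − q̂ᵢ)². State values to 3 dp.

The normal equations are: 67·a + 9·b = 224;  9·a + 6·b = 43.
Determinant 67·6 − 9² = 321.
a = (224·6 − 9·43)/321 = 319/107; b = (67·43 − 9·224)/321 = 865/321.
Residuals: -562/321, 407/321, 752/321, -205/321, -199/321, -193/321; SSR = 3632/321.

SSR = 11.315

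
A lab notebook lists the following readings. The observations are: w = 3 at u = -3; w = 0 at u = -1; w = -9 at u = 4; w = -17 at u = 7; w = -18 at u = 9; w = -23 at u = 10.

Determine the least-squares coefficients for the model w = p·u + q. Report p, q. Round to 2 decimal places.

Entries of XᵀX: Σu·u = 256, Σu = 26, Σ1 = 6.
For Xᵀw: Σu·w = -556, Σw = -64.
XᵀX·[p, q]ᵀ = Xᵀw becomes [[256, 26]; [26, 6]]·[p, q]ᵀ = [-556, -64]ᵀ.
Eliminating q: 6·(row 1) − 26·(row 2) gives 860·p = 6·(-556) − 26·(-64) = -1672, so p = -418/215.
Then q = ((-64) − 26·(-418/215))/6 = -482/215.

p = -1.94, q = -2.24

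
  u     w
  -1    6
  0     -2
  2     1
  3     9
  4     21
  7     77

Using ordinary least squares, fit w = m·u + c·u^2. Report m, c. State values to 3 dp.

m = -3.129, c = 2.025

Normal-equation sums: Σu·u = 79, Σu·u^2 = 441, Σu^2·u^2 = 2755.
For Xᵀw: Σu·w = 646, Σu^2·w = 4200.
Eliminating c: 2755·(row 1) − 441·(row 2) gives 23164·m = 2755·646 − 441·4200 = -72470, so m = -36235/11582.
Then c = (4200 − 441·(-36235/11582))/2755 = 23457/11582.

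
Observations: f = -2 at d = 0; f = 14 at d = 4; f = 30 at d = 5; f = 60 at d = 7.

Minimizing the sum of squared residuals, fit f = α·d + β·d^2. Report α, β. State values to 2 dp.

Setting ∂/∂α … = 0 gives: 90·α + 532·β = 626;  532·α + 3282·β = 3914.
(Σd·d = 90, Σd·d^2 = 532, Σd^2·d^2 = 3282, Σd·f = 626, Σd^2·f = 3914.)
Eliminating β: 3282·(row 1) − 532·(row 2) gives 12356·α = 3282·626 − 532·3914 = -27716, so α = -6929/3089.
Then β = (3914 − 532·(-6929/3089))/3282 = 4807/3089.

α = -2.24, β = 1.56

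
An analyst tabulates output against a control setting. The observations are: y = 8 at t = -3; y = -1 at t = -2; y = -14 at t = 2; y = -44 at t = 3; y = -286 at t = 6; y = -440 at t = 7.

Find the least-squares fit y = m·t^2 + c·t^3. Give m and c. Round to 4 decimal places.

The normal equations are: 3891·m + 24583·c = -32240;  24583·m + 165891·c = -214204.
Eliminating c: 165891·(row 1) − 24583·(row 2) gives 41157992·m = 165891·(-32240) − 24583·(-214204) = -82548908, so m = -20637227/10289498.
Then c = ((-214204) − 24583·(-20637227/10289498))/165891 = -10227961/10289498.

m = -2.0057, c = -0.9940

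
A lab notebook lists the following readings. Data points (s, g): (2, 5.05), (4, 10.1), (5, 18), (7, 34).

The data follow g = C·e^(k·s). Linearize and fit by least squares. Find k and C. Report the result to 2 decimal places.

Let Y = ln g. Fitting Y = k·s + ln C by least squares:
Σs = 18.0000, Σ(s)² = 94.0000, Σln g = 10.3487, Σs·ln g = 51.6253.
Equations: 94.0000·k + 18.0000·ln C = 51.6253;  18.0000·k + 4·ln C = 10.3487.
Slope k = (n·Σs·ln g − Σs·Σln g)/(n·Σ(s)² − (Σs)²) = (4·51.6253 − 18.0000·10.3487)/52.0000 = 0.38895; ln C = (Σln g − k·Σs)/n = 0.83689, so C = exp(0.83689) = 2.30917.

k = 0.39, C = 2.31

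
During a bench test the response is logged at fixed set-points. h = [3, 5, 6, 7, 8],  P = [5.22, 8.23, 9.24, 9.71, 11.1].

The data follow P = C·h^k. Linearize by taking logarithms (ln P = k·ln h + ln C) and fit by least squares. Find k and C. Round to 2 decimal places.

Linearized form: ln P = k·ln h + ln C. From the 5 transformed points,
Σln h = 8.5252, Σ(ln h)² = 15.1183, Σln P = 10.6639, Σln h·ln P = 18.6203.
Normal system: [[15.1183, 8.5252]; [8.5252, 5]]·[k, ln C]ᵀ = [18.6203, 10.6639]ᵀ.
Δ = 15.1183·5 − (8.5252)² = 2.9130; k = (18.6203·5 − 8.5252·10.6639)/2.9130 = 0.75175, ln C = (15.1183·10.6639 − 8.5252·18.6203)/2.9130 = 0.85103, so C = exp(0.85103) = 2.34205.

k = 0.75, C = 2.34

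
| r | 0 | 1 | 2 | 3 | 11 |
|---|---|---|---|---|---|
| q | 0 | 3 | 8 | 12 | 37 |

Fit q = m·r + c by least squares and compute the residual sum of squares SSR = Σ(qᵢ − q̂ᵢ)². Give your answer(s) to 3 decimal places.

SSR = 3.772

Sums needed: Σr·r = 135, Σr = 17, Σ1 = 5.
For Mᵀq: Σr·q = 462, Σq = 60.
Normal equations: [[135, 17]; [17, 5]]·[m, c]ᵀ = [462, 60]ᵀ.
det = 135·5 − 17² = 386.
m = (462·5 − 17·60)/386 = 645/193; c = (135·60 − 17·462)/386 = 123/193.
Residuals: -123/193, -189/193, 131/193, 258/193, -77/193; SSR = 728/193.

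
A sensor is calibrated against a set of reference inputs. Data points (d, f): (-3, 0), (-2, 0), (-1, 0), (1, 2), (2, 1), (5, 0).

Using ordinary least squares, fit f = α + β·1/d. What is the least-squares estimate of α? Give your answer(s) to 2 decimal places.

Compute the Gram sums: Σ1 = 6, Σ1/d = -2/15, Σ1/d·1/d = 1193/450.
For Aᵀf: Σf = 3, Σ1/d·f = 5/2.
So AᵀA·[α, β]ᵀ = Aᵀf: [[6, -2/15]; [-2/15, 1193/450]]·[α, β]ᵀ = [3, 5/2]ᵀ.
Eliminating β: (1193/450)·(row 1) − (-2/15)·(row 2) gives (143/9)·α = (1193/450)·3 − (-2/15)·(5/2) = 1243/150, so α = 339/650.
Then β = ((5/2) − (-2/15)·(339/650))/(1193/450) = 63/65.

α = 0.52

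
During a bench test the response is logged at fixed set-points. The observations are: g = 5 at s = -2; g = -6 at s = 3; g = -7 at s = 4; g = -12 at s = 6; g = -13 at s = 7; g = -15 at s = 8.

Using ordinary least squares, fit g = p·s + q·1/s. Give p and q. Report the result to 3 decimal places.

p = -1.839, q = -1.947

Entries of XᵀX: Σs·s = 178, Σs·1/s = 6, Σ1/s·1/s = 13757/28224.
For Xᵀg: Σs·g = -339, Σ1/s·g = -671/56.
XᵀX·[p, q]ᵀ = Xᵀg becomes [[178, 6]; [6, 13757/28224]]·[p, q]ᵀ = [-339, -671/56]ᵀ.
det = 178·(13757/28224) − 6² = 716341/14112.
p = ((-339)·(13757/28224) − 6·(-671/56))/(716341/14112) = -2634519/1432682; q = (178·(-671/56) − 6·(-339))/(716341/14112) = -1394568/716341.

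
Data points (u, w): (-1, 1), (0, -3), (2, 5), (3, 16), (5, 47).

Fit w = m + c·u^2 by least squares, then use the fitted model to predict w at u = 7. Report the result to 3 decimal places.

Sums needed: Σ1 = 5, Σu^2 = 39, Σu^2·u^2 = 723.
Moment sums: Σw = 66, Σu^2·w = 1340.
So MᵀM·[m, c]ᵀ = Mᵀw: [[5, 39]; [39, 723]]·[m, c]ᵀ = [66, 1340]ᵀ.
Determinant 5·723 − 39² = 2094.
m = (66·723 − 39·1340)/2094 = -757/349; c = (5·1340 − 39·66)/2094 = 2063/1047.
At u = 7: ŵ = (-757/349)·(1) + (2063/1047)·(49) = 98816/1047.

ŵ = 94.380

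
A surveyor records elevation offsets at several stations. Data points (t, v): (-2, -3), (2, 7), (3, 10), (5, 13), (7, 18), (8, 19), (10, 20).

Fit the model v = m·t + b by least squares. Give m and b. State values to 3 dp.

m = 1.981, b = 2.659

Normal-equation sums: Σt·t = 255, Σt = 33, Σ1 = 7.
Right-hand side: Σt·v = 593, Σv = 84.
Eliminating b: 7·(row 1) − 33·(row 2) gives 696·m = 7·593 − 33·84 = 1379, so m = 1379/696.
Then b = (84 − 33·(1379/696))/7 = 617/232.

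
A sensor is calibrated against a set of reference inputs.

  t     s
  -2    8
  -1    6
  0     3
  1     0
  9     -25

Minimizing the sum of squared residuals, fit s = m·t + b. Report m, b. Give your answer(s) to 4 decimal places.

AᵀA·[m, b]ᵀ = Aᵀs reads: 87·m + 7·b = -247;  7·m + 5·b = -8.
(Σt·t = 87, Σt = 7, Σ1 = 5, Σt·s = -247, Σs = -8.)
Δ = 87·5 − 7² = 386.
m = ((-247)·5 − 7·(-8))/386 = -1179/386; b = (87·(-8) − 7·(-247))/386 = 1033/386.

m = -3.0544, b = 2.6762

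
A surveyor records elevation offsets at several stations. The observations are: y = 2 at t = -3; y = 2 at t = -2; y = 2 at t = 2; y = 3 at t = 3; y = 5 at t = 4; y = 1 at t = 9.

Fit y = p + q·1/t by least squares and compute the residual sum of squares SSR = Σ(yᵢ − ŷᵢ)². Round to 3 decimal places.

SSR = 8.692

Compute the Gram sums: Σ1 = 6, Σ1/t = 13/36, Σ1/t·1/t = 1033/1296.
And Σy = 15, Σ1/t·y = 61/36.
So XᵀX·[p, q]ᵀ = Xᵀy: [[6, 13/36]; [13/36, 1033/1296]]·[p, q]ᵀ = [15, 61/36]ᵀ.
det = 6·(1033/1296) − (13/36)² = 6029/1296.
p = (15·(1033/1296) − (13/36)·(61/36))/(6029/1296) = 14702/6029; q = (6·(61/36) − (13/36)·15)/(6029/1296) = 6156/6029.
Residuals: -592/6029, 434/6029, -5722/6029, 1333/6029, 13904/6029, -9357/6029; SSR = 52402/6029.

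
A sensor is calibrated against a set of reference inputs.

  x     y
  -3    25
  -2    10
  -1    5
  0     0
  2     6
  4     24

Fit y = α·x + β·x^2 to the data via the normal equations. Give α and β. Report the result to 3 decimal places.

α = -1.901, β = 2.017

Sums needed: Σx·x = 34, Σx·x^2 = 36, Σx^2·x^2 = 370.
Right-hand side: Σx·y = 8, Σx^2·y = 678.
So MᵀM·[α, β]ᵀ = Mᵀy: [[34, 36]; [36, 370]]·[α, β]ᵀ = [8, 678]ᵀ.
Eliminating β: 370·(row 1) − 36·(row 2) gives 11284·α = 370·8 − 36·678 = -21448, so α = -766/403.
Then β = (678 − 36·(-766/403))/370 = 813/403.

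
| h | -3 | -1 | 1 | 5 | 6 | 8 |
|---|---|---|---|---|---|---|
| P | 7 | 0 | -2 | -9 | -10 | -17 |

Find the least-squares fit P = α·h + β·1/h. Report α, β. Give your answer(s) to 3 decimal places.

α = -1.981, β = 0.892

Compute the Gram sums: Σh·h = 136, Σh·1/h = 6, Σ1/h·1/h = 31601/14400.
For AᵀP: Σh·P = -264, Σ1/h·P = -397/40.
Determinant 136·(31601/14400) − 6² = 472417/1800.
α = ((-264)·(31601/14400) − 6·(-397/40))/(472417/1800) = -935643/472417; β = (136·(-397/40) − 6·(-264))/(472417/1800) = 421560/472417.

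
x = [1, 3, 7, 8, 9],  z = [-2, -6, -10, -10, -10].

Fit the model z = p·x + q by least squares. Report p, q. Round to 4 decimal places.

p = -1.0000, q = -2.0000

Entries of AᵀA: Σx·x = 204, Σx = 28, Σ1 = 5.
And Σx·z = -260, Σz = -38.
Normal equations: [[204, 28]; [28, 5]]·[p, q]ᵀ = [-260, -38]ᵀ.
Determinant 204·5 − 28² = 236.
p = ((-260)·5 − 28·(-38))/236 = -1; q = (204·(-38) − 28·(-260))/236 = -2.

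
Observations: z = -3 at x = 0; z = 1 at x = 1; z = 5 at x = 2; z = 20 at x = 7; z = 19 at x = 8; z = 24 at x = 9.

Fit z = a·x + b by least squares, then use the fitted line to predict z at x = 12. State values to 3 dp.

Sums needed: Σx·x = 199, Σx = 27, Σ1 = 6.
Moment sums: Σx·z = 519, Σz = 66.
Normal equations: [[199, 27]; [27, 6]]·[a, b]ᵀ = [519, 66]ᵀ.
Determinant 199·6 − 27² = 465.
a = (519·6 − 27·66)/465 = 444/155; b = (199·66 − 27·519)/465 = -293/155.
At x = 12: ẑ = (444/155)·(12) + (-293/155)·(1) = 1007/31.

ẑ = 32.484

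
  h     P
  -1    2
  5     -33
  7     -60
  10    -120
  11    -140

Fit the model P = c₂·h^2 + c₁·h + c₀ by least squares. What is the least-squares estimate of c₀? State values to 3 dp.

The normal system XᵀX·[c₂, c₁, c₀]ᵀ = XᵀP is [[27668, 2798, 296]; [2798, 296, 32]; [296, 32, 5]]·[c₂, c₁, c₀]ᵀ = [-32703, -3327, -351]ᵀ.
Solving the 3×3 system (Gaussian elimination) gives c₂ = -30839/30198, c₁ = -17419/10066, c₀ = 20107/15099.

c₀ = 1.332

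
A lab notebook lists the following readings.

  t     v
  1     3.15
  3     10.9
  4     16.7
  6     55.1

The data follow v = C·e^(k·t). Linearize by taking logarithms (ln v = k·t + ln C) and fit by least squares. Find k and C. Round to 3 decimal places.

With ln vᵢ as the transformed response and tᵢ as the regressor:
Σt = 14.0000, Σ(t)² = 62.0000, Σln v = 10.3607, Σt·ln v = 43.6302.
Equations: 62.0000·k + 14.0000·ln C = 43.6302;  14.0000·k + 4·ln C = 10.3607.
Δ = 62.0000·4 − (14.0000)² = 52.0000; k = (43.6302·4 − 14.0000·10.3607)/52.0000 = 0.56675, ln C = (62.0000·10.3607 − 14.0000·43.6302)/52.0000 = 0.60657, so C = exp(0.60657) = 1.83413.

k = 0.567, C = 1.834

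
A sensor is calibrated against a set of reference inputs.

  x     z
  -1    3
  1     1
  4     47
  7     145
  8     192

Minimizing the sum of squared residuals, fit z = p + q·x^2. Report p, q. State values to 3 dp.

p = -1.118, q = 3.005

The normal equations are: 5·p + 131·q = 388;  131·p + 6755·q = 20149.
(Σ1 = 5, Σx^2 = 131, Σx^2·x^2 = 6755, Σz = 388, Σx^2·z = 20149.)
det = 5·6755 − 131² = 16614.
p = (388·6755 − 131·20149)/16614 = -6193/5538; q = (5·20149 − 131·388)/16614 = 16639/5538.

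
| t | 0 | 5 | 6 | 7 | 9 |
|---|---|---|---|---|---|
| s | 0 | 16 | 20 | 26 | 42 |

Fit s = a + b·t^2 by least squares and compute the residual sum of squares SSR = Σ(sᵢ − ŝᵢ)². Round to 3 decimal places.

Forming AᵀA = [[5, 191]; [191, 10883]] and Aᵀs = [104, 5796]ᵀ gives AᵀA·[a, b]ᵀ = Aᵀs.
det = 5·10883 − 191² = 17934.
a = (104·10883 − 191·5796)/17934 = 12398/8967; b = (5·5796 − 191·104)/17934 = 4558/8967.
Residuals: -12398/8967, 5708/2989, 2854/8967, -866/2989, -4982/8967; SSR = 54272/8967.

SSR = 6.052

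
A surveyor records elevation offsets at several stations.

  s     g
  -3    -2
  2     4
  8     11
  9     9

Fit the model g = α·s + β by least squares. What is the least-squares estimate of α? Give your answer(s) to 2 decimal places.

Compute the Gram sums: Σs·s = 158, Σs = 16, Σ1 = 4.
And Σs·g = 183, Σg = 22.
Δ = 158·4 − 16² = 376.
α = (183·4 − 16·22)/376 = 95/94; β = (158·22 − 16·183)/376 = 137/94.

α = 1.01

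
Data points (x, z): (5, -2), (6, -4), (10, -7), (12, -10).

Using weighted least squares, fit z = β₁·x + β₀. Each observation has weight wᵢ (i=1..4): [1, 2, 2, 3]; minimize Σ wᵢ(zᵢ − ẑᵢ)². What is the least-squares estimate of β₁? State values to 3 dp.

β₁ = -1.038

Sums needed: Σwᵢ·x·x = 729, Σwᵢ·x = 73, Σwᵢ·1 = 8.
Right-hand side: Σwᵢ·x·z = -558, Σwᵢ·z = -54.
So MᵀWM·[β₁, β₀]ᵀ = MᵀWz: [[729, 73]; [73, 8]]·[β₁, β₀]ᵀ = [-558, -54]ᵀ.
det = 729·8 − 73² = 503.
β₁ = ((-558)·8 − 73·(-54))/503 = -522/503; β₀ = (729·(-54) − 73·(-558))/503 = 1368/503.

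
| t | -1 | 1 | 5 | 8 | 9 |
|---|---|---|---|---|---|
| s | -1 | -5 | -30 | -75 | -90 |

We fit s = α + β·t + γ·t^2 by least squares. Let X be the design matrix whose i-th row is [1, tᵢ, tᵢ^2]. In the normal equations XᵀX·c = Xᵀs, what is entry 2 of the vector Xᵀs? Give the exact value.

-1564

Entry 2 ↔ basis t, so (Xᵀs)_{2} = Σᵢ (t)·sᵢ = (-1)·(-1) + (1)·(-5) + (5)·(-30) + (8)·(-75) + (9)·(-90) = -1564.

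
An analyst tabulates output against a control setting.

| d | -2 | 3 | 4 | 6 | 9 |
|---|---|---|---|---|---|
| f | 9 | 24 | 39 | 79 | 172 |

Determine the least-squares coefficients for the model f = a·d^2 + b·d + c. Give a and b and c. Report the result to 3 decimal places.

a = 1.976, b = 0.949, c = 3.103

Setting ∂/∂a … = 0 gives: 8210·a + 1028·b + 146·c = 17652;  1028·a + 146·b + 20·c = 2232;  146·a + 20·b + 5·c = 323.
(Σd^2·d^2 = 8210, Σd^2·d = 1028, Σd^2 = 146, Σd·d = 146, Σd = 20, Σ1 = 5, Σd^2·f = 17652, Σd·f = 2232, Σf = 323.)
Row-reducing yields a = 17387/8799, b = 2784/2933, c = 3901/1257.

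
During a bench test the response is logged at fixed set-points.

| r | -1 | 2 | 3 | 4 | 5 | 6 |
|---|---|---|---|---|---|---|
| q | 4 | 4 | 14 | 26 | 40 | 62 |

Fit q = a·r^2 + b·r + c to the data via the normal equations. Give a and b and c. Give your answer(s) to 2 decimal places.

a = 1.98, b = -1.67, c = 0.27

Normal-equation sums: Σr^2·r^2 = 2275, Σr^2·r = 439, Σr^2 = 91, Σr·r = 91, Σr = 19, Σ1 = 6.
Right-hand side: Σr^2·q = 3794, Σr·q = 722, Σq = 150.
AᵀA·[a, b, c]ᵀ = Aᵀq becomes [[2275, 439, 91]; [439, 91, 19]; [91, 19, 6]]·[a, b, c]ᵀ = [3794, 722, 150]ᵀ.
Inverting the 3×3 Gram matrix, [a, b, c]ᵀ = [479/242, -2023/1210, 166/605]ᵀ.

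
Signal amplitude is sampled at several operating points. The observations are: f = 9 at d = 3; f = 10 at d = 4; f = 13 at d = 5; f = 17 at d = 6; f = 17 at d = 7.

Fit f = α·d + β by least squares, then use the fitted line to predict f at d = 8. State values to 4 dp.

f̂ = 20.1000

Normal-equation sums: Σd·d = 135, Σd = 25, Σ1 = 5.
For Mᵀf: Σd·f = 353, Σf = 66.
MᵀM·[α, β]ᵀ = Mᵀf becomes [[135, 25]; [25, 5]]·[α, β]ᵀ = [353, 66]ᵀ.
det = 135·5 − 25² = 50.
α = (353·5 − 25·66)/50 = 23/10; β = (135·66 − 25·353)/50 = 17/10.
At d = 8: f̂ = (23/10)·(8) + (17/10)·(1) = 201/10.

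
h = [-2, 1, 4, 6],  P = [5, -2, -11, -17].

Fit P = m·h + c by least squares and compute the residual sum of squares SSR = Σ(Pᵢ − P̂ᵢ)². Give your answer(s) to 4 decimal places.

Sums needed: Σh·h = 57, Σh = 9, Σ1 = 4.
Moment sums: Σh·P = -158, ΣP = -25.
Normal equations: [[57, 9]; [9, 4]]·[m, c]ᵀ = [-158, -25]ᵀ.
Eliminating c: 4·(row 1) − 9·(row 2) gives 147·m = 4·(-158) − 9·(-25) = -407, so m = -407/147.
Then c = ((-25) − 9·(-407/147))/4 = -1/49.
Residuals: -76/147, 116/147, 2/21, -18/49; SSR = 152/147.

SSR = 1.0340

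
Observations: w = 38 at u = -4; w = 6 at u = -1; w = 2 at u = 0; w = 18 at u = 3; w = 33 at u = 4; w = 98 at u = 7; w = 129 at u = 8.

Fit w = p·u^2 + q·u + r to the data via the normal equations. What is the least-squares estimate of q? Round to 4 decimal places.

Entries of MᵀM: Σu^2·u^2 = 7091, Σu^2·u = 881, Σu^2 = 155, Σu·u = 155, Σu = 17, Σ1 = 7.
And Σu^2·w = 14362, Σu·w = 1746, Σw = 324.
So MᵀM·[p, q, r]ᵀ = Mᵀw: [[7091, 881, 155]; [881, 155, 17]; [155, 17, 7]]·[p, q, r]ᵀ = [14362, 1746, 324]ᵀ.
Inverting the 3×3 Gram matrix, [p, q, r]ᵀ = [72929/35322, -12835/17661, 947/406]ᵀ.

q = -0.7267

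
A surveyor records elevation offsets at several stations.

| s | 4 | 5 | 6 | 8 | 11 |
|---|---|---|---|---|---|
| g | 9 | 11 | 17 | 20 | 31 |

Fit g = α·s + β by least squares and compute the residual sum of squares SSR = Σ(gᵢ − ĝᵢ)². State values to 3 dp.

SSR = 6.468

With design matrix X, XᵀX = [[262, 34]; [34, 5]] and Xᵀg = [694, 88]ᵀ.
Determinant 262·5 − 34² = 154.
α = (694·5 − 34·88)/154 = 239/77; β = (262·88 − 34·694)/154 = -270/77.
Residuals: 1/11, -78/77, 145/77, -102/77, 4/11; SSR = 498/77.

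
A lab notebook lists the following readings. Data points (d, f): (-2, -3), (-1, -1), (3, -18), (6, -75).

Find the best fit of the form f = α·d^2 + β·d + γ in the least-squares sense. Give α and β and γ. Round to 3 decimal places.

α = -1.964, β = -0.955, γ = 1.738

Forming XᵀX = [[1394, 234, 50]; [234, 50, 6]; [50, 6, 4]] and Xᵀf = [-2875, -497, -97]ᵀ gives XᵀX·[α, β, γ]ᵀ = Xᵀf.
Row-reducing yields α = -6137/3124, β = -2983/3124, γ = 2715/1562.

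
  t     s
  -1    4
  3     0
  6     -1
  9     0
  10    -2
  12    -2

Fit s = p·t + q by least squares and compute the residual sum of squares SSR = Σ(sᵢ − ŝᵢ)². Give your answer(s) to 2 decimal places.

SSR = 5.63

Sums needed: Σt·t = 371, Σt = 39, Σ1 = 6.
For Mᵀs: Σt·s = -54, Σs = -1.
Normal equations: [[371, 39]; [39, 6]]·[p, q]ᵀ = [-54, -1]ᵀ.
Eliminating q: 6·(row 1) − 39·(row 2) gives 705·p = 6·(-54) − 39·(-1) = -285, so p = -19/47.
Then q = ((-1) − 39·(-19/47))/6 = 347/141.
Residuals: 160/141, -176/141, -146/141, 166/141, -59/141, 55/141; SSR = 794/141.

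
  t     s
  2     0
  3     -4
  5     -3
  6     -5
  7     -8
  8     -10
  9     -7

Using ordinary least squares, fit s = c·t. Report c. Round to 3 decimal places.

Sums needed: Σt·t = 268.
Moment sums: Σt·s = -256.
Hence c = -256 / 268 ≈ -0.955224.

c = -0.955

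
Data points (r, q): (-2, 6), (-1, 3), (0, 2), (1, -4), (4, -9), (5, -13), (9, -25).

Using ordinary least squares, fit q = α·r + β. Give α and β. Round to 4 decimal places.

α = -2.7734, β = 0.6250

Compute the Gram sums: Σr·r = 128, Σr = 16, Σ1 = 7.
And Σr·q = -345, Σq = -40.
MᵀM·[α, β]ᵀ = Mᵀq becomes [[128, 16]; [16, 7]]·[α, β]ᵀ = [-345, -40]ᵀ.
Eliminating β: 7·(row 1) − 16·(row 2) gives 640·α = 7·(-345) − 16·(-40) = -1775, so α = -355/128.
Then β = ((-40) − 16·(-355/128))/7 = 5/8.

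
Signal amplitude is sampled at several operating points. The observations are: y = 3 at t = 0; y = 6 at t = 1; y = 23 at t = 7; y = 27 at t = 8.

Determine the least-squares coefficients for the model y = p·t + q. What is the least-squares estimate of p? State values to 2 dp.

p = 2.94

Compute the Gram sums: Σt·t = 114, Σt = 16, Σ1 = 4.
Moment sums: Σt·y = 383, Σy = 59.
So XᵀX·[p, q]ᵀ = Xᵀy: [[114, 16]; [16, 4]]·[p, q]ᵀ = [383, 59]ᵀ.
Determinant 114·4 − 16² = 200.
p = (383·4 − 16·59)/200 = 147/50; q = (114·59 − 16·383)/200 = 299/100.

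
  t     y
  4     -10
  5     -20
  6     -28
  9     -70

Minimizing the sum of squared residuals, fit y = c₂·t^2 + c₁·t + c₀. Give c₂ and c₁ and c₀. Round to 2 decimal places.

The normal system MᵀM·[c₂, c₁, c₀]ᵀ = Mᵀy is [[8738, 1134, 158]; [1134, 158, 24]; [158, 24, 4]]·[c₂, c₁, c₀]ᵀ = [-7338, -938, -128]ᵀ.
Solving the 3×3 system (Gaussian elimination) gives c₂ = -164/181, c₁ = -19/181, c₀ = 800/181.

c₂ = -0.91, c₁ = -0.10, c₀ = 4.42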